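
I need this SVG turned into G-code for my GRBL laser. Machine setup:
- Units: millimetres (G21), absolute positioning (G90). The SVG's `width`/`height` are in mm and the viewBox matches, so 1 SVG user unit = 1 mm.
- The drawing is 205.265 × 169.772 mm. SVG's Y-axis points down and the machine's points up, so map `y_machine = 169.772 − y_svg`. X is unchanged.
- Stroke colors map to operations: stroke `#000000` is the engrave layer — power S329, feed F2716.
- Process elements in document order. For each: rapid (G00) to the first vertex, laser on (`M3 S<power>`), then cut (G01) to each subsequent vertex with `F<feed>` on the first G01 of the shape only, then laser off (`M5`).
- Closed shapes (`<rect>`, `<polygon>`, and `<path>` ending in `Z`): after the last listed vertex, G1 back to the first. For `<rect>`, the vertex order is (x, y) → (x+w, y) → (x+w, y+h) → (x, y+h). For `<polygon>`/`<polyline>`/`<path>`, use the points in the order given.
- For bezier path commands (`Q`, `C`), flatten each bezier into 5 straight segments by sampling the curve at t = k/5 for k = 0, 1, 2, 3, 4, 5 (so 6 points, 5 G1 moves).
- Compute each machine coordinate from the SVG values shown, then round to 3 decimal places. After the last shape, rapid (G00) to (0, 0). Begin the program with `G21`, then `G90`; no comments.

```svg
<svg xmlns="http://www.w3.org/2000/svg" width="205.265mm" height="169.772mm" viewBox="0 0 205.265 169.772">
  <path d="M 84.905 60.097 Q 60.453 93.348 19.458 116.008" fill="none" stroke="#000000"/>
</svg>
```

G21
G90
G00 X84.905 Y109.675
M3 S329
G01 X74.462 Y96.798 F2716
G01 X62.697 Y84.769
G01 X49.607 Y73.587
G01 X35.194 Y63.252
G01 X19.458 Y53.764
M5
G00 X0.000 Y0.000

1 u = 1 mm; y_m = 169.772 − y.

[1] `<path>` quadratic bezier, #000000→engrave S329 F2716: (84.905,109.675) → (74.462,96.798) → (62.697,84.769) → (49.607,73.587) → (35.194,63.252) → (19.458,53.764)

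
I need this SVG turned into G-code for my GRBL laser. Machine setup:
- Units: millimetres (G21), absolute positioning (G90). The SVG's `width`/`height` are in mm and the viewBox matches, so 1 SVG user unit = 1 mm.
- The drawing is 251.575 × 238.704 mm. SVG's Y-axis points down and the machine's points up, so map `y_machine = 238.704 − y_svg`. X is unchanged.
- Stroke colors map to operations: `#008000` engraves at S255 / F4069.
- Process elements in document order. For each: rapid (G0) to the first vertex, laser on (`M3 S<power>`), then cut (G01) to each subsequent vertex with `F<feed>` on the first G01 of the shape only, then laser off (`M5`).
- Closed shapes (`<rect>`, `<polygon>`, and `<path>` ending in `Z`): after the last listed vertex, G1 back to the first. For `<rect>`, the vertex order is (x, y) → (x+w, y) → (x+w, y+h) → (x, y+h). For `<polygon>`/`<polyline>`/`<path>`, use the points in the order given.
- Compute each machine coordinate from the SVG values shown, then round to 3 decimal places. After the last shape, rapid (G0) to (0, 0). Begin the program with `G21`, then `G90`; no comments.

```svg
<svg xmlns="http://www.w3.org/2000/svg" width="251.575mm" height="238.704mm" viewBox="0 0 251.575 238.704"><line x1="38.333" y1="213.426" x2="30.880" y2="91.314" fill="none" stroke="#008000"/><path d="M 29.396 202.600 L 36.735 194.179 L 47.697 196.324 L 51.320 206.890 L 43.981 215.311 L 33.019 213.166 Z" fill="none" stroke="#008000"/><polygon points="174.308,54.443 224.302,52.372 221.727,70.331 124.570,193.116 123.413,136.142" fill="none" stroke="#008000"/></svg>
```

G21
G90
G0 X38.333 Y25.278
M3 S255
G01 X30.880 Y147.390 F4069
M5
G0 X29.396 Y36.104
M3 S255
G01 X36.735 Y44.525 F4069
G01 X47.697 Y42.380
G01 X51.320 Y31.814
G01 X43.981 Y23.393
G01 X33.019 Y25.538
G01 X29.396 Y36.104
M5
G0 X174.308 Y184.261
M3 S255
G01 X224.302 Y186.332 F4069
G01 X221.727 Y168.373
G01 X124.570 Y45.588
G01 X123.413 Y102.562
G01 X174.308 Y184.261
M5
G0 X0.000 Y0.000

1 u = 1 mm; y_m = 238.704 − y.

[1] `<line>` line segment, #008000→engrave S255 F4069: (38.333,25.278) → (30.880,147.390)

[2] `<path>` regular polygon, #008000→engrave S255 F4069: (29.396,36.104) → (36.735,44.525) → (47.697,42.380) → (51.320,31.814) → (43.981,23.393) → (33.019,25.538) → (29.396,36.104) (closed)

[3] `<polygon>` closed polygon, #008000→engrave S255 F4069: (174.308,184.261) → (224.302,186.332) → (221.727,168.373) → (124.570,45.588) → (123.413,102.562) → (174.308,184.261) (closed)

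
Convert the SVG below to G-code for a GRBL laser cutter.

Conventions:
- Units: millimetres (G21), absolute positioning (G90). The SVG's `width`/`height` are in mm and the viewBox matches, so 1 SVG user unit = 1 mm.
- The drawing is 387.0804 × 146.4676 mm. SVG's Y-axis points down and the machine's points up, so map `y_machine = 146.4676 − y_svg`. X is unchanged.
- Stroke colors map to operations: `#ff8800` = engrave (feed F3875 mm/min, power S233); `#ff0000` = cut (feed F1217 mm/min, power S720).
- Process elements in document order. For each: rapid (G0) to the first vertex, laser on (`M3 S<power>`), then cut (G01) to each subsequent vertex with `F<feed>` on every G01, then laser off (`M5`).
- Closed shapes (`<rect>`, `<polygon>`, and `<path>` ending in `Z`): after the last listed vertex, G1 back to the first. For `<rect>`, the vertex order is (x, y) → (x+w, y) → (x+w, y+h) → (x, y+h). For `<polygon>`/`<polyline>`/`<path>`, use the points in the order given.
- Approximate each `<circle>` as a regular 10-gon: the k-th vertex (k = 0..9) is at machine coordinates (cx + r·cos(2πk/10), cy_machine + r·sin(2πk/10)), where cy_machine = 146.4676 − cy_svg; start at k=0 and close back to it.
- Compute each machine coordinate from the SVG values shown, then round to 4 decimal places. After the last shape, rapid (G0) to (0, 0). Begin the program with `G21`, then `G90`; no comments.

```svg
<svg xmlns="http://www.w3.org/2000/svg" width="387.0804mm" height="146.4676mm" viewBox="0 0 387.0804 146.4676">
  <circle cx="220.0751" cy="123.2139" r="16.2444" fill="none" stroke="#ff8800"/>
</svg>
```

G21
G90
G0 X236.3195 Y23.2537
M3 S233
G01 X233.2171 Y32.8019 F3875
G01 X225.0949 Y38.7030 F3875
G01 X215.0553 Y38.7030 F3875
G01 X206.9331 Y32.8019 F3875
G01 X203.8307 Y23.2537 F3875
G01 X206.9331 Y13.7055 F3875
G01 X215.0553 Y7.8044 F3875
G01 X225.0949 Y7.8044 F3875
G01 X233.2171 Y13.7055 F3875
G01 X236.3195 Y23.2537 F3875
M5
G0 X0.0000 Y0.0000

Since the viewBox matches the mm dimensions, user units are millimetres directly. The only transform is the Y-flip y_m = 146.4676 − y_svg.

Shape 1 is a circle drawn with `<circle>`. Its stroke #ff8800 means engrave at S233, F3875. After flipping Y the toolpath is (236.3195,23.2537) → (233.2171,32.8019) → (225.0949,38.7030) → (215.0553,38.7030) → (206.9331,32.8019) → (203.8307,23.2537) → (206.9331,13.7055) → (215.0553,7.8044) → (225.0949,7.8044) → (233.2171,13.7055) → (236.3195,23.2537), returning to the start.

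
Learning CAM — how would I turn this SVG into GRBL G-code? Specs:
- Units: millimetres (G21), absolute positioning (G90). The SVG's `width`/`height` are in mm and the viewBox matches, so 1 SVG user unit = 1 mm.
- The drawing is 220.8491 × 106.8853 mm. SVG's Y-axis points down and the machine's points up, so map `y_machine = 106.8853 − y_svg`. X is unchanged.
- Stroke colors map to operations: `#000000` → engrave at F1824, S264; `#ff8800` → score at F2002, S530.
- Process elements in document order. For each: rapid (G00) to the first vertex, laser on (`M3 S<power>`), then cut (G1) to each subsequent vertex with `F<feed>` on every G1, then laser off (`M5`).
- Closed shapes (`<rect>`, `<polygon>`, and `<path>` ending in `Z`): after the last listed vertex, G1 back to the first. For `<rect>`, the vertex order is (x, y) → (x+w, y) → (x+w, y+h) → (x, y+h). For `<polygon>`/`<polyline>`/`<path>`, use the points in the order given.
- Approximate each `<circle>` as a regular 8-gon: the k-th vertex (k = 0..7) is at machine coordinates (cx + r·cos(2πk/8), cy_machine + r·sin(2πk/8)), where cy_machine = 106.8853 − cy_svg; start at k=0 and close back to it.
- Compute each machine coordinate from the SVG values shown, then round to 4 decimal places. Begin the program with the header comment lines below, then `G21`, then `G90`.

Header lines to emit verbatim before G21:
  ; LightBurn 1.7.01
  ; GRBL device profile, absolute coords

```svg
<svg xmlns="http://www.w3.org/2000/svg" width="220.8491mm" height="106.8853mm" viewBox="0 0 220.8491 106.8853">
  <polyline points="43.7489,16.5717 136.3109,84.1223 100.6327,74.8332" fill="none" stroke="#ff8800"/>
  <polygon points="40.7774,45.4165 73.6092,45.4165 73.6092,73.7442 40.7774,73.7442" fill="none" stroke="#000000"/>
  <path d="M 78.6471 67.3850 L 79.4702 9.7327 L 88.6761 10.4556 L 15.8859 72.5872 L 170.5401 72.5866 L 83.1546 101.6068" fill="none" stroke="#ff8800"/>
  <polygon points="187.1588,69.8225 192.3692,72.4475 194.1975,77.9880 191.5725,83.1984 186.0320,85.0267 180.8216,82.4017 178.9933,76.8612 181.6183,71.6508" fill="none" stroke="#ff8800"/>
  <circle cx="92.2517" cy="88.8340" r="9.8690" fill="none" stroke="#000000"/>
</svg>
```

1 u = 1 mm; y_m = 106.8853 − y.

[1] `<polyline>` open polyline, #ff8800→score S530 F2002: (43.7489,90.3136) → (136.3109,22.7630) → (100.6327,32.0521)

[2] `<polygon>` rectangle, #000000→engrave S264 F1824: (40.7774,61.4688) → (73.6092,61.4688) → (73.6092,33.1411) → (40.7774,33.1411) → (40.7774,61.4688) (closed)

[3] `<path>` open polyline, #ff8800→score S530 F2002: (78.6471,39.5003) → (79.4702,97.1526) → (88.6761,96.4297) → (15.8859,34.2981) → (170.5401,34.2987) → (83.1546,5.2785)

[4] `<polygon>` regular polygon, #ff8800→score S530 F2002: (187.1588,37.0628) → (192.3692,34.4378) → (194.1975,28.8973) → (191.5725,23.6869) → (186.0320,21.8586) → (180.8216,24.4836) → (178.9933,30.0241) → (181.6183,35.2345) → (187.1588,37.0628) (closed)

[5] `<circle>` circle, #000000→engrave S264 F1824: (102.1207,18.0513) → (99.2301,25.0297) → (92.2517,27.9203) → (85.2733,25.0297) → (82.3827,18.0513) → (85.2733,11.0729) → (92.2517,8.1823) → (99.2301,11.0729) → (102.1207,18.0513) (closed)

; LightBurn 1.7.01
; GRBL device profile, absolute coords
G21
G90
G00 X43.7489 Y90.3136
M3 S530
G1 X136.3109 Y22.7630 F2002
G1 X100.6327 Y32.0521 F2002
M5
G00 X40.7774 Y61.4688
M3 S264
G1 X73.6092 Y61.4688 F1824
G1 X73.6092 Y33.1411 F1824
G1 X40.7774 Y33.1411 F1824
G1 X40.7774 Y61.4688 F1824
M5
G00 X78.6471 Y39.5003
M3 S530
G1 X79.4702 Y97.1526 F2002
G1 X88.6761 Y96.4297 F2002
G1 X15.8859 Y34.2981 F2002
G1 X170.5401 Y34.2987 F2002
G1 X83.1546 Y5.2785 F2002
M5
G00 X187.1588 Y37.0628
M3 S530
G1 X192.3692 Y34.4378 F2002
G1 X194.1975 Y28.8973 F2002
G1 X191.5725 Y23.6869 F2002
G1 X186.0320 Y21.8586 F2002
G1 X180.8216 Y24.4836 F2002
G1 X178.9933 Y30.0241 F2002
G1 X181.6183 Y35.2345 F2002
G1 X187.1588 Y37.0628 F2002
M5
G00 X102.1207 Y18.0513
M3 S264
G1 X99.2301 Y25.0297 F1824
G1 X92.2517 Y27.9203 F1824
G1 X85.2733 Y25.0297 F1824
G1 X82.3827 Y18.0513 F1824
G1 X85.2733 Y11.0729 F1824
G1 X92.2517 Y8.1823 F1824
G1 X99.2301 Y11.0729 F1824
G1 X102.1207 Y18.0513 F1824
M5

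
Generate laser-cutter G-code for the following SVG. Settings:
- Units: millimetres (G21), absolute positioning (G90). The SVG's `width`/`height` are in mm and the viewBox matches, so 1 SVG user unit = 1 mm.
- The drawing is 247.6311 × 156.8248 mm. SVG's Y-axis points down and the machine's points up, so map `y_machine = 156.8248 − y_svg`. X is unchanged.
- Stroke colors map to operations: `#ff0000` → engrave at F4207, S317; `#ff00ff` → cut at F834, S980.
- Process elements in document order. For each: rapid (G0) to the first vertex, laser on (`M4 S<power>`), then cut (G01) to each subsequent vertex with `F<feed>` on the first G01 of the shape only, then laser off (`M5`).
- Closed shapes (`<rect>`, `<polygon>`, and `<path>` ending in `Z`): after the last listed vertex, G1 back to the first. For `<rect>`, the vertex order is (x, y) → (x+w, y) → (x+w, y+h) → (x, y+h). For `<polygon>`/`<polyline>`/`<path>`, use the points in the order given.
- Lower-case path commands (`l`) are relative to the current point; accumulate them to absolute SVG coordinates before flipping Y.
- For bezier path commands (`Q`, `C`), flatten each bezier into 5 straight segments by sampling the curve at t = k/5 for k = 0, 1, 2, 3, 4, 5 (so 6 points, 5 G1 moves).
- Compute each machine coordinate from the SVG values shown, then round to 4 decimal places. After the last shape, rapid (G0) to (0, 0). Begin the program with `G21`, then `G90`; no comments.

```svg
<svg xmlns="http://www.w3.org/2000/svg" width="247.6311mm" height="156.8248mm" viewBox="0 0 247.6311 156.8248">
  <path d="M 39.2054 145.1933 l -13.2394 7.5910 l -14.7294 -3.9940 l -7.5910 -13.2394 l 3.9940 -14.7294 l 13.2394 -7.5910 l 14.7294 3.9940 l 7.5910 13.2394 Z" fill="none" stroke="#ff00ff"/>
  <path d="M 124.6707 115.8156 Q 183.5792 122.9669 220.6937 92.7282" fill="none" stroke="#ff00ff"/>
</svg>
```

G21
G90
G0 X39.2054 Y11.6315
M4 S980
G01 X25.9660 Y4.0405 F834
G01 X11.2366 Y8.0345
G01 X3.6456 Y21.2739
G01 X7.6396 Y36.0033
G01 X20.8790 Y43.5943
G01 X35.6084 Y39.6003
G01 X43.1994 Y26.3609
G01 X39.2054 Y11.6315
M5
G0 X124.6707 Y41.0092
M4 S980
G01 X147.3623 Y39.6443 F834
G01 X168.3105 Y41.2706
G01 X187.5151 Y45.8880
G01 X204.9761 Y53.4967
G01 X220.6937 Y64.0966
M5
G0 X0.0000 Y0.0000

1 u = 1 mm; y_m = 156.8248 − y.

[1] `<path>` regular polygon, #ff00ff→cut S980 F834: (39.2054,11.6315) → (25.9660,4.0405) → (11.2366,8.0345) → (3.6456,21.2739) → (7.6396,36.0033) → (20.8790,43.5943) → (35.6084,39.6003) → (43.1994,26.3609) → (39.2054,11.6315) (closed)

[2] `<path>` quadratic bezier, #ff00ff→cut S980 F834: (124.6707,41.0092) → (147.3623,39.6443) → (168.3105,41.2706) → (187.5151,45.8880) → (204.9761,53.4967) → (220.6937,64.0966)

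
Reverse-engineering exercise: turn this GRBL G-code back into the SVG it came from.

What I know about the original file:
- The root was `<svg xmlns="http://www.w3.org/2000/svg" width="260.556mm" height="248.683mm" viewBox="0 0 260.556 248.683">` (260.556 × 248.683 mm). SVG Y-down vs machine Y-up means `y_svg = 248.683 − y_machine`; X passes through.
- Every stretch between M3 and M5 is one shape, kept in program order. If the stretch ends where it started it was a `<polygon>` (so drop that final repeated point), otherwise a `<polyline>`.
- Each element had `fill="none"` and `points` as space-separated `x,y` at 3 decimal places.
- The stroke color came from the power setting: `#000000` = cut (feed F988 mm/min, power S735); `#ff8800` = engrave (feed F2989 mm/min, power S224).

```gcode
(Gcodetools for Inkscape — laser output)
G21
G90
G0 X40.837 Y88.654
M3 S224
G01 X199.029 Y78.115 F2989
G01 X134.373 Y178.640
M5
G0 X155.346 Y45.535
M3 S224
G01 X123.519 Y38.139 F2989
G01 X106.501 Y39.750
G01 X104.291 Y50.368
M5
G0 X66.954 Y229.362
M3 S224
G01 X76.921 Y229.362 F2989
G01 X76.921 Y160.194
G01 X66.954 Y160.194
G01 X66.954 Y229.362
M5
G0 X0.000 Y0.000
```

y_svg = 248.683 − y_m. Every run uses S224, so all elements get stroke `#ff8800` (engrave).

[1] open run; points: 40.837,160.029 199.029,170.568 134.373,70.043

[2] open run; points: 155.346,203.148 123.519,210.544 106.501,208.933 104.291,198.315

[3] closed run; points: 66.954,19.321 76.921,19.321 76.921,88.489 66.954,88.489

<svg xmlns="http://www.w3.org/2000/svg" width="260.556mm" height="248.683mm" viewBox="0 0 260.556 248.683">
  <polyline points="40.837,160.029 199.029,170.568 134.373,70.043" fill="none" stroke="#ff8800"/>
  <polyline points="155.346,203.148 123.519,210.544 106.501,208.933 104.291,198.315" fill="none" stroke="#ff8800"/>
  <polygon points="66.954,19.321 76.921,19.321 76.921,88.489 66.954,88.489" fill="none" stroke="#ff8800"/>
</svg>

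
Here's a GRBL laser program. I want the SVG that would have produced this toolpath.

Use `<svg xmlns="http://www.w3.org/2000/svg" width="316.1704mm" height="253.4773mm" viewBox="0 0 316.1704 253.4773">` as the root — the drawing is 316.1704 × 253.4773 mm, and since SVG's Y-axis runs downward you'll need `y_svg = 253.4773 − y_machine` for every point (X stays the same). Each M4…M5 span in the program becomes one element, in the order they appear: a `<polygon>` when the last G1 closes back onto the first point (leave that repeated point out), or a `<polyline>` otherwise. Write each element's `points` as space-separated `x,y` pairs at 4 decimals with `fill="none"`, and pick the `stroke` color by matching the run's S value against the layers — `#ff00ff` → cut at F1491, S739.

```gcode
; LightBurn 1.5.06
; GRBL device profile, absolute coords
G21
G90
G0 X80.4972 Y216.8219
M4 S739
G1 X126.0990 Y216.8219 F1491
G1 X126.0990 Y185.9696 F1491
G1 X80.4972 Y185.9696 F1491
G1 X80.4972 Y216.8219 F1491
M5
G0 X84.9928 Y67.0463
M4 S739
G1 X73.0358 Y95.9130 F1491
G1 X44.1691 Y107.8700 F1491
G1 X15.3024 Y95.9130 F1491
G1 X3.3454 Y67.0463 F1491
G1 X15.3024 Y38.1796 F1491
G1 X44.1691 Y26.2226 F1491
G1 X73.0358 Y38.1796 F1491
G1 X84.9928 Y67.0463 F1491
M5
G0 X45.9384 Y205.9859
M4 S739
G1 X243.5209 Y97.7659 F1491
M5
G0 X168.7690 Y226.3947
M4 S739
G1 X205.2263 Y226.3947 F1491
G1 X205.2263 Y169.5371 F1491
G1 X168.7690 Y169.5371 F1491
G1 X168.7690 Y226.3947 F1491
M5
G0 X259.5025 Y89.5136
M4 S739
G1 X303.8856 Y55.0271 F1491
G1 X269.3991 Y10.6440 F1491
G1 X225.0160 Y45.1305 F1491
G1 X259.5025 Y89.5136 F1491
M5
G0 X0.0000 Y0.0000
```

<svg xmlns="http://www.w3.org/2000/svg" width="316.1704mm" height="253.4773mm" viewBox="0 0 316.1704 253.4773">
  <polygon points="80.4972,36.6554 126.0990,36.6554 126.0990,67.5077 80.4972,67.5077" fill="none" stroke="#ff00ff"/>
  <polygon points="84.9928,186.4310 73.0358,157.5643 44.1691,145.6073 15.3024,157.5643 3.3454,186.4310 15.3024,215.2977 44.1691,227.2547 73.0358,215.2977" fill="none" stroke="#ff00ff"/>
  <polyline points="45.9384,47.4914 243.5209,155.7114" fill="none" stroke="#ff00ff"/>
  <polygon points="168.7690,27.0826 205.2263,27.0826 205.2263,83.9402 168.7690,83.9402" fill="none" stroke="#ff00ff"/>
  <polygon points="259.5025,163.9637 303.8856,198.4502 269.3991,242.8333 225.0160,208.3468" fill="none" stroke="#ff00ff"/>
</svg>

Machine Y-up, SVG Y-down with viewBox height 253.4773, so y_svg = 253.4773 − y_machine; X carries over. Every run uses S739, so all elements get stroke `#ff00ff` (cut).

Run 1: The run returns to its start, so emit a `<polygon>` with points (Y-flipped): 80.4972,36.6554 126.0990,36.6554 126.0990,67.5077 80.4972,67.5077.

Run 2: The run returns to its start, so emit a `<polygon>` with points (Y-flipped): 84.9928,186.4310 73.0358,157.5643 44.1691,145.6073 15.3024,157.5643 3.3454,186.4310 15.3024,215.2977 44.1691,227.2547 73.0358,215.2977.

Run 3: The run is open, so emit a `<polyline>` with points (Y-flipped): 45.9384,47.4914 243.5209,155.7114.

Run 4: The run returns to its start, so emit a `<polygon>` with points (Y-flipped): 168.7690,27.0826 205.2263,27.0826 205.2263,83.9402 168.7690,83.9402.

Run 5: The run returns to its start, so emit a `<polygon>` with points (Y-flipped): 259.5025,163.9637 303.8856,198.4502 269.3991,242.8333 225.0160,208.3468.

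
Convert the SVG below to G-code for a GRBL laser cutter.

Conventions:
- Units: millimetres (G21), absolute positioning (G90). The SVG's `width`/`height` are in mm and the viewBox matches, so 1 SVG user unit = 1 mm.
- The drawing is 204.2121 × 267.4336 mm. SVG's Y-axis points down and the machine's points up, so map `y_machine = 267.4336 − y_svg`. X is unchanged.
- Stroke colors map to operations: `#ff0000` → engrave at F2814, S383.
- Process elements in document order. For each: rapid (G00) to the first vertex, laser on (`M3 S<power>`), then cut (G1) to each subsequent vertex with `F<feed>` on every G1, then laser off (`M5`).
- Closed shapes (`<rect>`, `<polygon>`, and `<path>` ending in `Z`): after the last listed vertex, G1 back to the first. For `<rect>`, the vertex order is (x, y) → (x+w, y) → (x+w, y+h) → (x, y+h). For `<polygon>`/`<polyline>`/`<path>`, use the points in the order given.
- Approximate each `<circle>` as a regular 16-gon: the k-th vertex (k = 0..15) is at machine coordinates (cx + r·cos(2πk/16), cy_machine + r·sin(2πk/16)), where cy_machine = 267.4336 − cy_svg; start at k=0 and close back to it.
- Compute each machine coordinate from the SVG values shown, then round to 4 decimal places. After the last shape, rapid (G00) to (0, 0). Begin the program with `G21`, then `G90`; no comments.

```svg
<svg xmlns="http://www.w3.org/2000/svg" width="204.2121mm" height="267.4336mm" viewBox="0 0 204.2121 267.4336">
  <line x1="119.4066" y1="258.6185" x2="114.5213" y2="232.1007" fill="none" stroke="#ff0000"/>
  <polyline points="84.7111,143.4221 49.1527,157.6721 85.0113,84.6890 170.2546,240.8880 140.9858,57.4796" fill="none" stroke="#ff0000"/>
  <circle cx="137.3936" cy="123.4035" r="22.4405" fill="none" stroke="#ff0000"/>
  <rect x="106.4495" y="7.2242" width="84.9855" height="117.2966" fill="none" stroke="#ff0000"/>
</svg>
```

Since the viewBox matches the mm dimensions, user units are millimetres directly. The only transform is the Y-flip y_m = 267.4336 − y_svg.

Shape 1 is a line segment drawn with `<line>`. Its stroke #ff0000 means engrave at S383, F2814. After flipping Y the toolpath is (119.4066,8.8151) → (114.5213,35.3329).

Shape 2 is a open polyline drawn with `<polyline>`. Its stroke #ff0000 means engrave at S383, F2814. After flipping Y the toolpath is (84.7111,124.0115) → (49.1527,109.7615) → (85.0113,182.7446) → (170.2546,26.5456) → (140.9858,209.9540).

Shape 3 is a circle drawn with `<circle>`. Its stroke #ff0000 means engrave at S383, F2814. After flipping Y the toolpath is (159.8341,144.0301) → (158.1259,152.6177) → (153.2614,159.8979) → (145.9812,164.7624) → (137.3936,166.4706) → (128.8060,164.7624) → (121.5258,159.8979) → (116.6613,152.6177) → (114.9531,144.0301) → (116.6613,135.4425) → (121.5258,128.1623) → (128.8060,123.2978) → (137.3936,121.5896) → (145.9812,123.2978) → (153.2614,128.1623) → (158.1259,135.4425) → (159.8341,144.0301), returning to the start.

Shape 4 is a rectangle drawn with `<rect>`. Its stroke #ff0000 means engrave at S383, F2814. After flipping Y the toolpath is (106.4495,260.2094) → (191.4350,260.2094) → (191.4350,142.9128) → (106.4495,142.9128) → (106.4495,260.2094), returning to the start.

G21
G90
G00 X119.4066 Y8.8151
M3 S383
G1 X114.5213 Y35.3329 F2814
M5
G00 X84.7111 Y124.0115
M3 S383
G1 X49.1527 Y109.7615 F2814
G1 X85.0113 Y182.7446 F2814
G1 X170.2546 Y26.5456 F2814
G1 X140.9858 Y209.9540 F2814
M5
G00 X159.8341 Y144.0301
M3 S383
G1 X158.1259 Y152.6177 F2814
G1 X153.2614 Y159.8979 F2814
G1 X145.9812 Y164.7624 F2814
G1 X137.3936 Y166.4706 F2814
G1 X128.8060 Y164.7624 F2814
G1 X121.5258 Y159.8979 F2814
G1 X116.6613 Y152.6177 F2814
G1 X114.9531 Y144.0301 F2814
G1 X116.6613 Y135.4425 F2814
G1 X121.5258 Y128.1623 F2814
G1 X128.8060 Y123.2978 F2814
G1 X137.3936 Y121.5896 F2814
G1 X145.9812 Y123.2978 F2814
G1 X153.2614 Y128.1623 F2814
G1 X158.1259 Y135.4425 F2814
G1 X159.8341 Y144.0301 F2814
M5
G00 X106.4495 Y260.2094
M3 S383
G1 X191.4350 Y260.2094 F2814
G1 X191.4350 Y142.9128 F2814
G1 X106.4495 Y142.9128 F2814
G1 X106.4495 Y260.2094 F2814
M5
G00 X0.0000 Y0.0000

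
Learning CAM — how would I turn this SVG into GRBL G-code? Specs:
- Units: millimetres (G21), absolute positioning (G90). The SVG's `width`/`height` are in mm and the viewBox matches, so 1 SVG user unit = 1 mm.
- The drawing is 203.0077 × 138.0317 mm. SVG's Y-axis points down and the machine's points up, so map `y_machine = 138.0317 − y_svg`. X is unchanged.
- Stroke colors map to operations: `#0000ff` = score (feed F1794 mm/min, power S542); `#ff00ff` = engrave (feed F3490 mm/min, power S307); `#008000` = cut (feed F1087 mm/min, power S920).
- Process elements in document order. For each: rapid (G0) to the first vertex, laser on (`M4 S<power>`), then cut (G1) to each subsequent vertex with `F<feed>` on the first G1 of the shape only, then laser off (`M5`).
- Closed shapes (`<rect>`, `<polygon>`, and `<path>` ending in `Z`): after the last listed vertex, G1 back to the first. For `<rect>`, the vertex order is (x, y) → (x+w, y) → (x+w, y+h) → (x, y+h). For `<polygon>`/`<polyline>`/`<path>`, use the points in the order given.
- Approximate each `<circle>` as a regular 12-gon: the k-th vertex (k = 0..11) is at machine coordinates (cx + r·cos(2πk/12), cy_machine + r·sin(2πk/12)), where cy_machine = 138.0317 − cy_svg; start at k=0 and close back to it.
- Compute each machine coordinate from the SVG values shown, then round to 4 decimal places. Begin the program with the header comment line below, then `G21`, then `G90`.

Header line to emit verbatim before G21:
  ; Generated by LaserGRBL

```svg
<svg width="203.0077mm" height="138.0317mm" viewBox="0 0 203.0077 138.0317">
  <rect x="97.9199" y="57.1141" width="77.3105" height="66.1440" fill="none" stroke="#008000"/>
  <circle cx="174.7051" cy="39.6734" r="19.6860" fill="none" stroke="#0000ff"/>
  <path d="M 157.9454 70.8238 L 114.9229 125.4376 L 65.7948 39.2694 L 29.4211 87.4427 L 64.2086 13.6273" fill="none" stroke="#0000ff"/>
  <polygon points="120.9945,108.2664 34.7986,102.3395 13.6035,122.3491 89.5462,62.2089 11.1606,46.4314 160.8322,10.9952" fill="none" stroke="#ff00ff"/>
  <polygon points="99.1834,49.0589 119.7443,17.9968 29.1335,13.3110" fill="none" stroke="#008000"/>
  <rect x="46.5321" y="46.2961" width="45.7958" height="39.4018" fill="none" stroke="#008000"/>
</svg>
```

1 u = 1 mm; y_m = 138.0317 − y.

[1] `<rect>` rectangle, #008000→cut S920 F1087: (97.9199,80.9176) → (175.2304,80.9176) → (175.2304,14.7736) → (97.9199,14.7736) → (97.9199,80.9176) (closed)

[2] `<circle>` circle, #0000ff→score S542 F1794: (194.3911,98.3583) → (191.7537,108.2013) → (184.5481,115.4069) → (174.7051,118.0443) → (164.8621,115.4069) → (157.6565,108.2013) → (155.0191,98.3583) → (157.6565,88.5153) → (164.8621,81.3097) → (174.7051,78.6723) → (184.5481,81.3097) → (191.7537,88.5153) → (194.3911,98.3583) (closed)

[3] `<path>` open polyline, #0000ff→score S542 F1794: (157.9454,67.2079) → (114.9229,12.5941) → (65.7948,98.7623) → (29.4211,50.5890) → (64.2086,124.4044)

[4] `<polygon>` closed polygon, #ff00ff→engrave S307 F3490: (120.9945,29.7653) → (34.7986,35.6922) → (13.6035,15.6826) → (89.5462,75.8228) → (11.1606,91.6003) → (160.8322,127.0365) → (120.9945,29.7653) (closed)

[5] `<polygon>` closed polygon, #008000→cut S920 F1087: (99.1834,88.9728) → (119.7443,120.0349) → (29.1335,124.7207) → (99.1834,88.9728) (closed)

[6] `<rect>` rectangle, #008000→cut S920 F1087: (46.5321,91.7356) → (92.3279,91.7356) → (92.3279,52.3338) → (46.5321,52.3338) → (46.5321,91.7356) (closed)

; Generated by LaserGRBL
G21
G90
G0 X97.9199 Y80.9176
M4 S920
G1 X175.2304 Y80.9176 F1087
G1 X175.2304 Y14.7736
G1 X97.9199 Y14.7736
G1 X97.9199 Y80.9176
M5
G0 X194.3911 Y98.3583
M4 S542
G1 X191.7537 Y108.2013 F1794
G1 X184.5481 Y115.4069
G1 X174.7051 Y118.0443
G1 X164.8621 Y115.4069
G1 X157.6565 Y108.2013
G1 X155.0191 Y98.3583
G1 X157.6565 Y88.5153
G1 X164.8621 Y81.3097
G1 X174.7051 Y78.6723
G1 X184.5481 Y81.3097
G1 X191.7537 Y88.5153
G1 X194.3911 Y98.3583
M5
G0 X157.9454 Y67.2079
M4 S542
G1 X114.9229 Y12.5941 F1794
G1 X65.7948 Y98.7623
G1 X29.4211 Y50.5890
G1 X64.2086 Y124.4044
M5
G0 X120.9945 Y29.7653
M4 S307
G1 X34.7986 Y35.6922 F3490
G1 X13.6035 Y15.6826
G1 X89.5462 Y75.8228
G1 X11.1606 Y91.6003
G1 X160.8322 Y127.0365
G1 X120.9945 Y29.7653
M5
G0 X99.1834 Y88.9728
M4 S920
G1 X119.7443 Y120.0349 F1087
G1 X29.1335 Y124.7207
G1 X99.1834 Y88.9728
M5
G0 X46.5321 Y91.7356
M4 S920
G1 X92.3279 Y91.7356 F1087
G1 X92.3279 Y52.3338
G1 X46.5321 Y52.3338
G1 X46.5321 Y91.7356
M5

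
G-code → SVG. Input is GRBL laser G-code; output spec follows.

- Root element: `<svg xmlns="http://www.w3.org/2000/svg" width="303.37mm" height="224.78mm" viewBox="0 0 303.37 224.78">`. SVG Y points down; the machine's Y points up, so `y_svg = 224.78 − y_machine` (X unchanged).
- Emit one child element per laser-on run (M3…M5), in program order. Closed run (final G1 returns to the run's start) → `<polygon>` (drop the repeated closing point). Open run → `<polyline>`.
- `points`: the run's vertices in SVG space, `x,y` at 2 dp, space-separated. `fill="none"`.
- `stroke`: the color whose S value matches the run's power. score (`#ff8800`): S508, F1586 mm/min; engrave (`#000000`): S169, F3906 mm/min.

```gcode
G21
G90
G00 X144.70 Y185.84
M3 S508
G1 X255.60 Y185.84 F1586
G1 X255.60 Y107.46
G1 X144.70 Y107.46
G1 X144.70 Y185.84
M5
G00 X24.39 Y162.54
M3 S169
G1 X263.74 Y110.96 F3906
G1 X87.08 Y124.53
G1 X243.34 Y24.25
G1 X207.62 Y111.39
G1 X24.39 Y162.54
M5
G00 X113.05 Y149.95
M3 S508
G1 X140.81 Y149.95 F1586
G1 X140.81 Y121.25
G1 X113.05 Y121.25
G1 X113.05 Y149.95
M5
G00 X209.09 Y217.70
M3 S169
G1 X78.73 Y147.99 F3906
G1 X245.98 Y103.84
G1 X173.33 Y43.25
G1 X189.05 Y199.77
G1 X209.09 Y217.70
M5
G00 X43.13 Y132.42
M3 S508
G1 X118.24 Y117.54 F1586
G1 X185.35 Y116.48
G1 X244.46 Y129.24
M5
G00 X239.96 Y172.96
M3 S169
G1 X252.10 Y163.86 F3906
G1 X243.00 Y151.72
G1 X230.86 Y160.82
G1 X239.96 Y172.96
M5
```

<svg xmlns="http://www.w3.org/2000/svg" width="303.37mm" height="224.78mm" viewBox="0 0 303.37 224.78">
  <polygon points="144.70,38.94 255.60,38.94 255.60,117.32 144.70,117.32" fill="none" stroke="#ff8800"/>
  <polygon points="24.39,62.24 263.74,113.82 87.08,100.25 243.34,200.53 207.62,113.39" fill="none" stroke="#000000"/>
  <polygon points="113.05,74.83 140.81,74.83 140.81,103.53 113.05,103.53" fill="none" stroke="#ff8800"/>
  <polygon points="209.09,7.08 78.73,76.79 245.98,120.94 173.33,181.53 189.05,25.01" fill="none" stroke="#000000"/>
  <polyline points="43.13,92.36 118.24,107.24 185.35,108.30 244.46,95.54" fill="none" stroke="#ff8800"/>
  <polygon points="239.96,51.82 252.10,60.92 243.00,73.06 230.86,63.96" fill="none" stroke="#000000"/>
</svg>

Each laser-on run becomes one SVG element. Flip Y back into SVG space with y_svg = 224.78 − y_machine.

Run 1: the run's S508 means `#ff8800` (score). The run returns to its start, so emit a `<polygon>` with points (Y-flipped): 144.70,38.94 255.60,38.94 255.60,117.32 144.70,117.32.

Run 2: the run's S169 means `#000000` (engrave). The run returns to its start, so emit a `<polygon>` with points (Y-flipped): 24.39,62.24 263.74,113.82 87.08,100.25 243.34,200.53 207.62,113.39.

Run 3: the run's S508 means `#ff8800` (score). The run returns to its start, so emit a `<polygon>` with points (Y-flipped): 113.05,74.83 140.81,74.83 140.81,103.53 113.05,103.53.

Run 4: the run's S169 means `#000000` (engrave). The run returns to its start, so emit a `<polygon>` with points (Y-flipped): 209.09,7.08 78.73,76.79 245.98,120.94 173.33,181.53 189.05,25.01.

Run 5: the run's S508 means `#ff8800` (score). The run is open, so emit a `<polyline>` with points (Y-flipped): 43.13,92.36 118.24,107.24 185.35,108.30 244.46,95.54.

Run 6: power S169 maps to stroke `#000000` (engrave). The run returns to its start, so emit a `<polygon>` with points (Y-flipped): 239.96,51.82 252.10,60.92 243.00,73.06 230.86,63.96.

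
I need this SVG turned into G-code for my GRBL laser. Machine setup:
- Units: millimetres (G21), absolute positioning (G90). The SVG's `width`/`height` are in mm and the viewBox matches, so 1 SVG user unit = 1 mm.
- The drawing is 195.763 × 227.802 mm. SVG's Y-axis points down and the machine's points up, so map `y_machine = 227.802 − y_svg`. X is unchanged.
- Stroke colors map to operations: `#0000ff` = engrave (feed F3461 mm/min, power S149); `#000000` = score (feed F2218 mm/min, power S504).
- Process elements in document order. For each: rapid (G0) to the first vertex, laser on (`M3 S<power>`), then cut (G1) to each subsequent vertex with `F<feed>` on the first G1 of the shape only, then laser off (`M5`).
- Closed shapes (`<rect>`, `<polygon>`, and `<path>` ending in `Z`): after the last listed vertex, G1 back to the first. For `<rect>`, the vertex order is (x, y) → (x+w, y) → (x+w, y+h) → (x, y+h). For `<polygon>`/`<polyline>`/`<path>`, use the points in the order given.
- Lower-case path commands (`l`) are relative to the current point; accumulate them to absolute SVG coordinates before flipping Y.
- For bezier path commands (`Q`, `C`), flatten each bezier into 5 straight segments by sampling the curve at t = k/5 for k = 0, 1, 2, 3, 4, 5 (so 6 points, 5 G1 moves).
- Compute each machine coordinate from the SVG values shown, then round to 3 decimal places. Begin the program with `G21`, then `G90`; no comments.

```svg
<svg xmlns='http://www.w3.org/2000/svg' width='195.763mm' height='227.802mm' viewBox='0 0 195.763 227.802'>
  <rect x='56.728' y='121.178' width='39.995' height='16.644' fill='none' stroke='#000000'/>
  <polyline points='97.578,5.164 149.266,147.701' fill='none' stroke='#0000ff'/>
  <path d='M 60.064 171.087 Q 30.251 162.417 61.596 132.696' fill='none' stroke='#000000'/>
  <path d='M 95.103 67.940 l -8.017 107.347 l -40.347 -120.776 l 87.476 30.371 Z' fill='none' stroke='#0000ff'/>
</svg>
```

1 u = 1 mm; y_m = 227.802 − y.

[1] `<rect>` rectangle, #000000→score S504 F2218: (56.728,106.624) → (96.723,106.624) → (96.723,89.980) → (56.728,89.980) → (56.728,106.624) (closed)

[2] `<polyline>` line segment, #0000ff→engrave S149 F3461: (97.578,222.638) → (149.266,80.101)

[3] `<path>` quadratic bezier, #000000→score S504 F2218: (60.064,56.715) → (50.585,61.025) → (45.999,67.019) → (46.305,74.697) → (51.504,84.060) → (61.596,95.106)

[4] `<path>` closed polygon, #0000ff→engrave S149 F3461: (95.103,159.862) → (87.086,52.515) → (46.739,173.291) → (134.215,142.920) → (95.103,159.862) (closed)

G21
G90
G0 X56.728 Y106.624
M3 S504
G1 X96.723 Y106.624 F2218
G1 X96.723 Y89.980
G1 X56.728 Y89.980
G1 X56.728 Y106.624
M5
G0 X97.578 Y222.638
M3 S149
G1 X149.266 Y80.101 F3461
M5
G0 X60.064 Y56.715
M3 S504
G1 X50.585 Y61.025 F2218
G1 X45.999 Y67.019
G1 X46.305 Y74.697
G1 X51.504 Y84.060
G1 X61.596 Y95.106
M5
G0 X95.103 Y159.862
M3 S149
G1 X87.086 Y52.515 F3461
G1 X46.739 Y173.291
G1 X134.215 Y142.920
G1 X95.103 Y159.862
M5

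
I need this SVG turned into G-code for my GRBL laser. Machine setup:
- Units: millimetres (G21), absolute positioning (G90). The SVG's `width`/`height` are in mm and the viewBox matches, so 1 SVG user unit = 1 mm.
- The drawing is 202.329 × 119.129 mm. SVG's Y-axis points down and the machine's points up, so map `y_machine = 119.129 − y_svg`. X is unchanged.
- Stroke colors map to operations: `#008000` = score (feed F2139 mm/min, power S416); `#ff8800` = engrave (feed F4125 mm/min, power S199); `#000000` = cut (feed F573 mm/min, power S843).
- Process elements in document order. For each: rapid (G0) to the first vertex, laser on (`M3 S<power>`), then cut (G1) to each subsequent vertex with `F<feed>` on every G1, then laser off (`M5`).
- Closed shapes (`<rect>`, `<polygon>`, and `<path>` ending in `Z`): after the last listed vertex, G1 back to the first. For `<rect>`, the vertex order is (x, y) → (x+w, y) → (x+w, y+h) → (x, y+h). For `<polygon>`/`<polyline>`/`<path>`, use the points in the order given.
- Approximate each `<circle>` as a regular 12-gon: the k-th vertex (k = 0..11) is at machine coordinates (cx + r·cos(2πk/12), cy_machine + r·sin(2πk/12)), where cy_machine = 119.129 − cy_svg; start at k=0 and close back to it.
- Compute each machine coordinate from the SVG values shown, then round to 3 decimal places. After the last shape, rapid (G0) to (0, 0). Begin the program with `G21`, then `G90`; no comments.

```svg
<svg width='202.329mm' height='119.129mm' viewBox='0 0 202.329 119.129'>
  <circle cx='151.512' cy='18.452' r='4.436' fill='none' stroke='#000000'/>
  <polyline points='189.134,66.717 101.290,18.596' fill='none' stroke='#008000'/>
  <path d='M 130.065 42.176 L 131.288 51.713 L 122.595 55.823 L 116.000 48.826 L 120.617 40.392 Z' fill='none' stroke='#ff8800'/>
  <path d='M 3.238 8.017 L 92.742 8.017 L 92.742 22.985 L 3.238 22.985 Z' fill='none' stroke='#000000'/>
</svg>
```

G21
G90
G0 X155.948 Y100.677
M3 S843
G1 X155.354 Y102.895 F573
G1 X153.730 Y104.519 F573
G1 X151.512 Y105.113 F573
G1 X149.294 Y104.519 F573
G1 X147.670 Y102.895 F573
G1 X147.076 Y100.677 F573
G1 X147.670 Y98.459 F573
G1 X149.294 Y96.835 F573
G1 X151.512 Y96.241 F573
G1 X153.730 Y96.835 F573
G1 X155.354 Y98.459 F573
G1 X155.948 Y100.677 F573
M5
G0 X189.134 Y52.412
M3 S416
G1 X101.290 Y100.533 F2139
M5
G0 X130.065 Y76.953
M3 S199
G1 X131.288 Y67.416 F4125
G1 X122.595 Y63.306 F4125
G1 X116.000 Y70.303 F4125
G1 X120.617 Y78.737 F4125
G1 X130.065 Y76.953 F4125
M5
G0 X3.238 Y111.112
M3 S843
G1 X92.742 Y111.112 F573
G1 X92.742 Y96.144 F573
G1 X3.238 Y96.144 F573
G1 X3.238 Y111.112 F573
M5
G0 X0.000 Y0.000

1 u = 1 mm; y_m = 119.129 − y.

[1] `<circle>` circle, #000000→cut S843 F573: (155.948,100.677) → (155.354,102.895) → (153.730,104.519) → (151.512,105.113) → (149.294,104.519) → (147.670,102.895) → (147.076,100.677) → (147.670,98.459) → (149.294,96.835) → (151.512,96.241) → (153.730,96.835) → (155.354,98.459) → (155.948,100.677) (closed)

[2] `<polyline>` line segment, #008000→score S416 F2139: (189.134,52.412) → (101.290,100.533)

[3] `<path>` regular polygon, #ff8800→engrave S199 F4125: (130.065,76.953) → (131.288,67.416) → (122.595,63.306) → (116.000,70.303) → (120.617,78.737) → (130.065,76.953) (closed)

[4] `<path>` rectangle, #000000→cut S843 F573: (3.238,111.112) → (92.742,111.112) → (92.742,96.144) → (3.238,96.144) → (3.238,111.112) (closed)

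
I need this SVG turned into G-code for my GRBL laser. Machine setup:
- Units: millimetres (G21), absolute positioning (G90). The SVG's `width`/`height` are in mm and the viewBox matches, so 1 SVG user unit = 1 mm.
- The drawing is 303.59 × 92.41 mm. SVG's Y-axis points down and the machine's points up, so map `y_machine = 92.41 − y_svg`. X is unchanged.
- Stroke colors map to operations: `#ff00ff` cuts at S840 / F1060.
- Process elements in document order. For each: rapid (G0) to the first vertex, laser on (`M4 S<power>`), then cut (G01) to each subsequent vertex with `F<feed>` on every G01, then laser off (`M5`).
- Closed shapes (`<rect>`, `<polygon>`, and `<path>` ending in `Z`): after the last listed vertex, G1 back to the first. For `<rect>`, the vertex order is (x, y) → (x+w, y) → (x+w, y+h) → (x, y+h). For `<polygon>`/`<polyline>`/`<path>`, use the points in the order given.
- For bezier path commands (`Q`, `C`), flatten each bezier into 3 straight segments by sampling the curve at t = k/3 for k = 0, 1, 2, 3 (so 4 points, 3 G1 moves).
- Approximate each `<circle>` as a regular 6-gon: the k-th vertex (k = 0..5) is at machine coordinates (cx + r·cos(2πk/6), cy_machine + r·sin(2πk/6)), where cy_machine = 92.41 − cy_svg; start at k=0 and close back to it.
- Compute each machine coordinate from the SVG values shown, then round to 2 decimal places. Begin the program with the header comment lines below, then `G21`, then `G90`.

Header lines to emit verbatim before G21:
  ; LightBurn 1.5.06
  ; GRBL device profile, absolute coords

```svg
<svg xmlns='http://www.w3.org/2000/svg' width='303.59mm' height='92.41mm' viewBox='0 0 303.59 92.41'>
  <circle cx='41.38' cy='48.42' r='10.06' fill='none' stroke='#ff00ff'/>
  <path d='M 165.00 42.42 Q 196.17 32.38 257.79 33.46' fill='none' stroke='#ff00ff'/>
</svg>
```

; LightBurn 1.5.06
; GRBL device profile, absolute coords
G21
G90
G0 X51.44 Y43.99
M4 S840
G01 X46.41 Y52.70 F1060
G01 X36.35 Y52.70 F1060
G01 X31.32 Y43.99 F1060
G01 X36.35 Y35.28 F1060
G01 X46.41 Y35.28 F1060
G01 X51.44 Y43.99 F1060
M5
G0 X165.00 Y49.99
M4 S840
G01 X189.16 Y55.45 F1060
G01 X220.09 Y58.43 F1060
G01 X257.79 Y58.95 F1060
M5

Since the viewBox matches the mm dimensions, user units are millimetres directly. The only transform is the Y-flip y_m = 92.41 − y_svg.

Shape 1 is a circle drawn with `<circle>`. Its stroke #ff00ff means cut at S840, F1060. After flipping Y the toolpath is (51.44,43.99) → (46.41,52.70) → (36.35,52.70) → (31.32,43.99) → (36.35,35.28) → (46.41,35.28) → (51.44,43.99), returning to the start.

Shape 2 is a quadratic bezier drawn with `<path>`. Its stroke #ff00ff means cut at S840, F1060. After flipping Y the toolpath is (165.00,49.99) → (189.16,55.45) → (220.09,58.43) → (257.79,58.95).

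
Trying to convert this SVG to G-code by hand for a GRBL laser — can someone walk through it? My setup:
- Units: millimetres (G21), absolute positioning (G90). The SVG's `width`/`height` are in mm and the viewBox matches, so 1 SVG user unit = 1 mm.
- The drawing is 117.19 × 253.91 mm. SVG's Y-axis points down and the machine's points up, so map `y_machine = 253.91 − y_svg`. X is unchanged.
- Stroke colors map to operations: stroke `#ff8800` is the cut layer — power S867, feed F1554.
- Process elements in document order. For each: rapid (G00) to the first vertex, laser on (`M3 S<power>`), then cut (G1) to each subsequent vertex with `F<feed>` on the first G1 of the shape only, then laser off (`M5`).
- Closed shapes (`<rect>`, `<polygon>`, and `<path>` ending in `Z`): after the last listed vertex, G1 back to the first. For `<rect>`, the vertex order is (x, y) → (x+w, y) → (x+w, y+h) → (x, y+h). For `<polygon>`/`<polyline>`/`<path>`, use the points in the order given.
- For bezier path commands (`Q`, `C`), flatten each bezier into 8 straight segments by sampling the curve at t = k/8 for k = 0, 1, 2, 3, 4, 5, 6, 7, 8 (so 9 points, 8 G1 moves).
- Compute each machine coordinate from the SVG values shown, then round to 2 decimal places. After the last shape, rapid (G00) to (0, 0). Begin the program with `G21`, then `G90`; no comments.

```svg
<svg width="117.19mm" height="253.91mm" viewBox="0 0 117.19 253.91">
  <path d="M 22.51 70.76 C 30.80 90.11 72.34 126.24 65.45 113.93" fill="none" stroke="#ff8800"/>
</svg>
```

Since the viewBox matches the mm dimensions, user units are millimetres directly. The only transform is the Y-flip y_m = 253.91 − y_svg.

Shape 1 is a cubic bezier drawn with `<path>`. Its stroke #ff8800 means cut at S867, F1554. After flipping Y the toolpath is (22.51,183.15) → (27.02,175.23) → (33.69,166.51) → (41.56,157.74) → (49.67,149.69) → (57.08,143.13) → (62.81,138.81) → (65.92,137.51) → (65.45,139.98).

G21
G90
G00 X22.51 Y183.15
M3 S867
G1 X27.02 Y175.23 F1554
G1 X33.69 Y166.51
G1 X41.56 Y157.74
G1 X49.67 Y149.69
G1 X57.08 Y143.13
G1 X62.81 Y138.81
G1 X65.92 Y137.51
G1 X65.45 Y139.98
M5
G00 X0.00 Y0.00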